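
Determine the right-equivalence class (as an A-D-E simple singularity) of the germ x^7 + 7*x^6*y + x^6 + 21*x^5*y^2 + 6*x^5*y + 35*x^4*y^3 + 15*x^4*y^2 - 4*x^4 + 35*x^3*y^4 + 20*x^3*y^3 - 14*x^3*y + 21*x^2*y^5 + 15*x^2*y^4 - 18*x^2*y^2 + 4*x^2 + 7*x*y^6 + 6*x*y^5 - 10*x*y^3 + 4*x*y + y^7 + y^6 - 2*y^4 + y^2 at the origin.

The Hessian of f at 0 is [[8, 4], [4, 2]] with rank 1, so corank 1. A Groebner basis of the Jacobian ideal J(f) in C{x,y} is {-16*x*y + y^4 - 8*y^2, x*y^2 - 8*x/3 + 2*y^3/3 - 4*y/3, x^2 + x*y + y^2/4}; counting standard monomials gives mu = 6. Corank 1: A-series; mu = 6 gives A_6.

A_6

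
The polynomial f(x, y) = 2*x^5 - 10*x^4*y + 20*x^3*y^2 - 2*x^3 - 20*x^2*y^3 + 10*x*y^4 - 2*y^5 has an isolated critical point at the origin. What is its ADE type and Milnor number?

The Hessian of f at 0 has rank 0. Corank 2; j^3 = -2*x^3 is a perfect cube, so E-series; the 5-jet and mu = 8 give E_8.

Type E_{8}, Milnor number mu = 8.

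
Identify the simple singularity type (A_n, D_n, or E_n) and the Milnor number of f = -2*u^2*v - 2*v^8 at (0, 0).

The Hessian of f at 0 has rank 0. Corank 2; j^3 = -2*u^2*v has shape L^2 M (L != M), so D-series; mu = 9 gives D_9.

Type D_{9}, Milnor number mu = 9.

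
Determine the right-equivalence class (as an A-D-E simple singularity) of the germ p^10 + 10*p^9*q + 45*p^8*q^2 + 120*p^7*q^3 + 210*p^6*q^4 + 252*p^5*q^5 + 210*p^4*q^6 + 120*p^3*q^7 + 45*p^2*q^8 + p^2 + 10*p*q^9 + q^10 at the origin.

The Hessian of f at 0 has rank 1. Corank 1: A-series; mu = 9 gives A_9.

A9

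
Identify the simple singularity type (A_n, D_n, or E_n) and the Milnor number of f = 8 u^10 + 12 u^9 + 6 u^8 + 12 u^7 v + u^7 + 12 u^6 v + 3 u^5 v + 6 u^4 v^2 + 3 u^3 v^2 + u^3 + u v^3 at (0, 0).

Type E_7, Milnor number mu = 7.

The Hessian of f at 0 has rank 0. Corank 2; j^3 = u^3 is a perfect cube, so E-series; the 4-jet and mu = 7 give E_7.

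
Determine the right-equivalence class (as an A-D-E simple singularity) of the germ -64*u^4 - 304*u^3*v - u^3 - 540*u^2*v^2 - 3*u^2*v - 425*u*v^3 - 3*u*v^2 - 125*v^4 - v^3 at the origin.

E_7

The Hessian of f at 0 has rank 0. Corank 2; j^3 = -(u + v)^3 is a perfect cube, so E-series; the 4-jet and mu = 7 give E_7.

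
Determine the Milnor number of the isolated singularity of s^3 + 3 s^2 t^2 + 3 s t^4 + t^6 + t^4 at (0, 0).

6

The Hessian of f at 0 is [[0, 0], [0, 0]] with rank 0, so corank 2. A Groebner basis of the Jacobian ideal J(f) in C{s,t} is {s^3, s^2*t, s^2/2 + s*t^2, t^3}; counting standard monomials gives mu = 6. Corank 2; j^3 = s^3 is a perfect cube, so E-series; the 4-jet and mu = 6 give E_6.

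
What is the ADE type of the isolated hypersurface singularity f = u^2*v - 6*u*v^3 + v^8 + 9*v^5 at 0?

D9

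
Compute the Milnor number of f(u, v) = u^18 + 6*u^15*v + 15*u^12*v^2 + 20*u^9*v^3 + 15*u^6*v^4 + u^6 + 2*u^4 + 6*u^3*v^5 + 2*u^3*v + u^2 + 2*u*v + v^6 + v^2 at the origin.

5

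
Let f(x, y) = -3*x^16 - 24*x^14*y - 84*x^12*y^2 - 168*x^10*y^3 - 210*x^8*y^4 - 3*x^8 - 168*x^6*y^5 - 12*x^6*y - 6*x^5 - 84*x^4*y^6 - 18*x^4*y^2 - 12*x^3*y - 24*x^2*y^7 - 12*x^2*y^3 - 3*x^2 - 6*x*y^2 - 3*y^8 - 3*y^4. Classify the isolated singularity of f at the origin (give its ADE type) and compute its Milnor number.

Type A7, Milnor number mu = 7.

The Hessian of f at 0 has rank 1. Corank 1: A-series; mu = 7 gives A_7.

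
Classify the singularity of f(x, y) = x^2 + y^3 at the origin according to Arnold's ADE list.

The Hessian of f at 0 is [[2, 0], [0, 0]] with rank 1, so corank 1. A Groebner basis of the Jacobian ideal J(f) in C{x,y} is {y^2, x}; counting standard monomials gives mu = 2. Corank 1: A-series; mu = 2 gives A_2.

A_2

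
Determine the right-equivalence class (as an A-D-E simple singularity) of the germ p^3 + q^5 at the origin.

E8

The Hessian of f at 0 has rank 0. Corank 2; j^3 = p^3 is a perfect cube, so E-series; the 5-jet and mu = 8 give E_8.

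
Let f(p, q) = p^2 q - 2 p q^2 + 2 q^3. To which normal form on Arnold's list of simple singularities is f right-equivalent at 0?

D4

The Hessian of f at 0 has rank 0. Corank 2; j^3 = q*(p^2 - 2*p*q + 2*q^2) splits into three distinct lines over C (the quadratic factor has nonzero discriminant), so D_4.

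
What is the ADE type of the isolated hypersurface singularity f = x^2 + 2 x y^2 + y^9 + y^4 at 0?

The Hessian of f at 0 has rank 1. Corank 1: A-series; mu = 8 gives A_8.

A_8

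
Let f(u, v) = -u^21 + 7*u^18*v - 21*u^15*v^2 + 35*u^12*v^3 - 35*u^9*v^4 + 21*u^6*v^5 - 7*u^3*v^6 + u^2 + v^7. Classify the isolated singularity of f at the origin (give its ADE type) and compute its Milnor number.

Type A_{6}, Milnor number mu = 6.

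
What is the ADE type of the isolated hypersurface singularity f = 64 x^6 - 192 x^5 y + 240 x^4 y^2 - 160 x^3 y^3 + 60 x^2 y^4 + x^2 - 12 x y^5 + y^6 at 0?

A_5

The Hessian of f at 0 is [[2, 0], [0, 0]] with rank 1, so corank 1. A Groebner basis of the Jacobian ideal J(f) in C{x,y} is {y^5, x}; counting standard monomials gives mu = 5. Corank 1: A-series; mu = 5 gives A_5.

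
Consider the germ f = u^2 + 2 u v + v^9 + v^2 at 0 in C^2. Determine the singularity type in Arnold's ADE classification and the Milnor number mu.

The Hessian of f at 0 is [[2, 2], [2, 2]] with rank 1, so corank 1. A Groebner basis of the Jacobian ideal J(f) in C{u,v} is {v^8, u + v}; counting standard monomials gives mu = 8. Corank 1: A-series; mu = 8 gives A_8.

Type A8, Milnor number mu = 8.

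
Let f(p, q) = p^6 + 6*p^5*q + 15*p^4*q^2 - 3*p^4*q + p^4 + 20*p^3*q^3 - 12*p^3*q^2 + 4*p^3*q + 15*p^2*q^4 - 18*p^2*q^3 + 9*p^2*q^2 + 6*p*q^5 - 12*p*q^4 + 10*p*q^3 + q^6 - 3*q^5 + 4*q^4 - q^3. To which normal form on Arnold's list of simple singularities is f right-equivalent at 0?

E_6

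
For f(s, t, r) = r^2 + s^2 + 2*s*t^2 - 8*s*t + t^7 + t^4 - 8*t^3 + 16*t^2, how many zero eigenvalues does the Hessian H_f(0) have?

1

Hessian at 0 has rank 2.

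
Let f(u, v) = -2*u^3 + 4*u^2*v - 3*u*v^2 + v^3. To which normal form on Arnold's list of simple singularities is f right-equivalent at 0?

D_{4}

The Hessian of f at 0 has rank 0. Corank 2; j^3 = -(u - v)*(2*u^2 - 2*u*v + v^2) splits into three distinct lines over C (the quadratic factor has nonzero discriminant), so D_4.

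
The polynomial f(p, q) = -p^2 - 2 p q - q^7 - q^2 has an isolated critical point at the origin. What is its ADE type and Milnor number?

The Hessian of f at 0 has rank 1. Corank 1: A-series; mu = 6 gives A_6.

Type A_6, Milnor number mu = 6.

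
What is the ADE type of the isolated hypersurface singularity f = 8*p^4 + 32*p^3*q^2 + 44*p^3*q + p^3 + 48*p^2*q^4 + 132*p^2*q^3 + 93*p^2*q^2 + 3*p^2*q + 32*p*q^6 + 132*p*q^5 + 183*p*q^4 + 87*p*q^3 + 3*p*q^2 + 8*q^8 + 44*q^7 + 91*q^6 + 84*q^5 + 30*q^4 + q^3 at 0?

E_{7}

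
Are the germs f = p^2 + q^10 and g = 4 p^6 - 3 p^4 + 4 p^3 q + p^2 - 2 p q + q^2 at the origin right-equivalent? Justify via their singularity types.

The Hessian of f at 0 is [[2, 0], [0, 0]] with rank 1, so corank 1. A Groebner basis of the Jacobian ideal J(f) in C{p,q} is {q^9, p}; counting standard monomials gives mu = 9. Corank 1: A-series; mu = 9 gives A_9. The Hessian of g at 0 is [[2, -2], [-2, 2]] with rank 1, so corank 1. A Groebner basis of the Jacobian ideal J(g) in C{p,q} is {q^3, p - q}; counting standard monomials gives mu = 3. Corank 1: A-series; mu = 3 gives A_3. f is A_9 but g is A_3, hence not right-equivalent.

No.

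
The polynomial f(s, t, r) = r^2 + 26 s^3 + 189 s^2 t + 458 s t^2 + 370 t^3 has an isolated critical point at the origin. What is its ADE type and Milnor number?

The Hessian of f at 0 has rank 1. Corank 2; j^3 = (2*s + 5*t)*(13*s^2 + 62*s*t + 74*t^2) splits into three distinct lines over C (the quadratic factor has nonzero discriminant), so D_4.

Type D_4, Milnor number mu = 4.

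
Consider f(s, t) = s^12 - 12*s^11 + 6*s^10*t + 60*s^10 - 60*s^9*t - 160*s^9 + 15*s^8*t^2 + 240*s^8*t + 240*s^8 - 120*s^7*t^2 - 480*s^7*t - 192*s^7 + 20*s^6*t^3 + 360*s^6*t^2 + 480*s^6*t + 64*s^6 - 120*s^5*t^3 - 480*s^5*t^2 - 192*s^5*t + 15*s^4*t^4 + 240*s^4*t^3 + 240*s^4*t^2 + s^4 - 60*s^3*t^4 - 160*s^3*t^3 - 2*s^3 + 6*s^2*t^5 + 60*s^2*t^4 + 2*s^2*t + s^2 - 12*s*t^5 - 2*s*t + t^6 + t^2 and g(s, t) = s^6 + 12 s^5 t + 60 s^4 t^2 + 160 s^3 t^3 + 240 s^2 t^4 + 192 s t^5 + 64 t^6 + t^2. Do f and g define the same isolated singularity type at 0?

Yes.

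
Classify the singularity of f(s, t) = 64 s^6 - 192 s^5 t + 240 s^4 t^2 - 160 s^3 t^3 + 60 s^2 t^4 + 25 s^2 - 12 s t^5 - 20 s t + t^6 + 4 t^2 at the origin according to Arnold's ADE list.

A_{5}

The Hessian of f at 0 has rank 1. Corank 1: A-series; mu = 5 gives A_5.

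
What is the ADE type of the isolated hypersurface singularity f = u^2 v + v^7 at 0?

D8

The Hessian of f at 0 has rank 0. Corank 2; j^3 = u^2*v has shape L^2 M (L != M), so D-series; mu = 8 gives D_8.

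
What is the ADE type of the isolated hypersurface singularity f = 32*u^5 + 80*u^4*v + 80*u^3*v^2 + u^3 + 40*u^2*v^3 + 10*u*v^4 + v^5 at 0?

E_8

The Hessian of f at 0 is [[0, 0], [0, 0]] with rank 0, so corank 2. A Groebner basis of the Jacobian ideal J(f) in C{u,v} is {v^5, u*v^3 + v^4/8, u^2}; counting standard monomials gives mu = 8. Corank 2; j^3 = u^3 is a perfect cube, so E-series; the 5-jet and mu = 8 give E_8.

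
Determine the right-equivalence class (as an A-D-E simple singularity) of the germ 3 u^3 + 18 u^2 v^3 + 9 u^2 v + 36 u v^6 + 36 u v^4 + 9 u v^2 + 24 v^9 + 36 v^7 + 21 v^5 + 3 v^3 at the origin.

E_8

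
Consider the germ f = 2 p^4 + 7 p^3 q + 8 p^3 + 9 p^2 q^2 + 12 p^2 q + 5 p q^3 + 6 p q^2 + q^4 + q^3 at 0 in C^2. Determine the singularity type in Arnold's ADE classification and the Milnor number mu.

Type E7, Milnor number mu = 7.

The Hessian of f at 0 has rank 0. Corank 2; j^3 = (2*p + q)^3 is a perfect cube, so E-series; the 4-jet and mu = 7 give E_7.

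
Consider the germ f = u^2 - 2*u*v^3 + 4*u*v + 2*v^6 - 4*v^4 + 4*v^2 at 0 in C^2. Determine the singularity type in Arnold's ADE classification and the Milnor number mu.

The Hessian of f at 0 is [[2, 4], [4, 8]] with rank 1, so corank 1. A Groebner basis of the Jacobian ideal J(f) in C{u,v} is {u*v^2 + 2*u + 4*v, -u + v^3 - 2*v, u^2 + 4*u*v + 4*v^2}; counting standard monomials gives mu = 5. Corank 1: A-series; mu = 5 gives A_5.

Type A_{5}, Milnor number mu = 5.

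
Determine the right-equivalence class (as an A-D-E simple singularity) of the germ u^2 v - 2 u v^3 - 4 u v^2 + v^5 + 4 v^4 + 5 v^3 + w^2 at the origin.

D4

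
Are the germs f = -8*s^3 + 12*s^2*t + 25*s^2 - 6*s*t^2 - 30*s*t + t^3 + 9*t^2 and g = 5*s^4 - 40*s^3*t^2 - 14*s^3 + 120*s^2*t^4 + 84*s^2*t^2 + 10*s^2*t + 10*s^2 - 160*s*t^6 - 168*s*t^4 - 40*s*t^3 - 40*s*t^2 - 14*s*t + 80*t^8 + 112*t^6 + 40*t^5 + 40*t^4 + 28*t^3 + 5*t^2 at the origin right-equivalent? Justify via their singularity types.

The Hessian of f at 0 is [[50, -30], [-30, 18]] with rank 1, so corank 1. A Groebner basis of the Jacobian ideal J(f) in C{s,t} is {t^2, s - 3*t/5}; counting standard monomials gives mu = 2. Corank 1: A-series; mu = 2 gives A_2. The Hessian of g at 0 is [[20, -14], [-14, 10]] with rank 2, so corank 0. A Groebner basis of the Jacobian ideal J(g) in C{s,t} is {s, t}; counting standard monomials gives mu = 1. Corank 0: nondegenerate Morse point, so A_1. f is A_2 but g is A_1, hence not right-equivalent.

No.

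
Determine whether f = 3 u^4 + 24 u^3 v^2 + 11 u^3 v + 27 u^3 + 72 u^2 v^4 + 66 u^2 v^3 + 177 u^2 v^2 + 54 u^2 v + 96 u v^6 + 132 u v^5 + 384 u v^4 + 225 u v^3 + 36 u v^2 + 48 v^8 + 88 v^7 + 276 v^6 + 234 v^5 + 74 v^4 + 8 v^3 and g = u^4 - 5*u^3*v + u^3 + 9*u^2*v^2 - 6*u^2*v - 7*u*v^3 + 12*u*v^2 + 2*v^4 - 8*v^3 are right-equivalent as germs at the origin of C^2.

Yes.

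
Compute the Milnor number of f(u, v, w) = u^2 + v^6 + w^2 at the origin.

5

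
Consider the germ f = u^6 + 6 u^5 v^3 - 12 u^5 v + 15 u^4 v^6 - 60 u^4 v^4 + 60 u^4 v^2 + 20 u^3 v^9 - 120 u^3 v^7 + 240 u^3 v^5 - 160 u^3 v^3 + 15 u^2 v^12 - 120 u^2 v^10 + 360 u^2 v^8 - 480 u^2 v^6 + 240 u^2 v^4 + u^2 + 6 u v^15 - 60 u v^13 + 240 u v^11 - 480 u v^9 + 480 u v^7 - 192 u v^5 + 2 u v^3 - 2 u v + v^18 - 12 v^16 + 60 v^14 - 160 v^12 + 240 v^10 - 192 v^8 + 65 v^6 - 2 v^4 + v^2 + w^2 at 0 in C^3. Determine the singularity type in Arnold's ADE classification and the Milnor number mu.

Type A5, Milnor number mu = 5.

The Hessian of f at 0 is [[2, -2, 0], [-2, 2, 0], [0, 0, 2]] with rank 2, so corank 1. A Groebner basis of the Jacobian ideal J(f) in C{u,v,w} is {u*v^2 + u - v, u + v^3 - v, u^2 - 2*u*v + v^2, w}; counting standard monomials gives mu = 5. Corank 1: A-series; mu = 5 gives A_5.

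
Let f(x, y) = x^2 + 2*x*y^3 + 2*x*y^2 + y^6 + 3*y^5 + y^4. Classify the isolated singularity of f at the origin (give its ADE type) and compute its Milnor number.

Type A4, Milnor number mu = 4.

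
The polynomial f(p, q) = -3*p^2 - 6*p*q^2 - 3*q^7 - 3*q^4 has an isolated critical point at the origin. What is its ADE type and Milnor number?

The Hessian of f at 0 is [[-6, 0], [0, 0]] with rank 1, so corank 1. A Groebner basis of the Jacobian ideal J(f) in C{p,q} is {p^3, p + q^2}; counting standard monomials gives mu = 6. Corank 1: A-series; mu = 6 gives A_6.

Type A_{6}, Milnor number mu = 6.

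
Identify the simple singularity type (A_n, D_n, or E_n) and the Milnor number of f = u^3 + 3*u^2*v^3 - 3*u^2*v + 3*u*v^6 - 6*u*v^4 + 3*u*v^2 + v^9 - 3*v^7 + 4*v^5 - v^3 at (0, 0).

The Hessian of f at 0 has rank 0. Corank 2; j^3 = (u - v)^3 is a perfect cube, so E-series; the 5-jet and mu = 8 give E_8.

Type E_8, Milnor number mu = 8.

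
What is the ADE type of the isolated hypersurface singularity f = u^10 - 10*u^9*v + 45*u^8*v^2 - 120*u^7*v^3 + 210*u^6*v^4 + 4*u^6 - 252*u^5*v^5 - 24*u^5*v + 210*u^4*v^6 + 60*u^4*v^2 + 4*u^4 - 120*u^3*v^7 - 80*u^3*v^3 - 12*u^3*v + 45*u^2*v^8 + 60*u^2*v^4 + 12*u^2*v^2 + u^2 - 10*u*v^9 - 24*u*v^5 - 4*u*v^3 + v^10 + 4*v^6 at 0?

A_{9}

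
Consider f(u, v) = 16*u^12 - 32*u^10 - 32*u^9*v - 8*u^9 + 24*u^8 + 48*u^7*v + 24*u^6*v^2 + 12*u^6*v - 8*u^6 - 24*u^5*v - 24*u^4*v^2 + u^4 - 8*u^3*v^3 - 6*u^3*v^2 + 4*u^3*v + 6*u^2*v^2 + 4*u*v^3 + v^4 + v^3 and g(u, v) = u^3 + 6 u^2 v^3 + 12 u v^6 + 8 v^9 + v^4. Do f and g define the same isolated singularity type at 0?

The Hessian of f at 0 has rank 0. Corank 2; j^3 = v^3 is a perfect cube, so E-series; the 4-jet and mu = 6 give E_6. The Hessian of g at 0 has rank 0. Corank 2; j^3 = u^3 is a perfect cube, so E-series; the 4-jet and mu = 6 give E_6. Both have type E_6, hence right-equivalent.

Yes.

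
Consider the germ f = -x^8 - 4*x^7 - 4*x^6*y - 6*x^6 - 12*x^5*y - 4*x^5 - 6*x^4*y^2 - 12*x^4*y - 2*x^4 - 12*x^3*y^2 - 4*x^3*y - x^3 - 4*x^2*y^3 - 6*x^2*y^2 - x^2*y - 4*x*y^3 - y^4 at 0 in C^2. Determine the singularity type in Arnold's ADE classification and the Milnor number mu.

The Hessian of f at 0 has rank 0. Corank 2; j^3 = -x^2*(x + y) has shape L^2 M (L != M), so D-series; mu = 5 gives D_5.

Type D_5, Milnor number mu = 5.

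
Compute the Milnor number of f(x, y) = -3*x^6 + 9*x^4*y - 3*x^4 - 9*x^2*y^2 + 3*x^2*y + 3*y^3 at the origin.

4

The Hessian of f at 0 has rank 0. Corank 2; j^3 = 3*y*(x^2 + y^2) splits into three distinct lines over C (the quadratic factor has nonzero discriminant), so D_4.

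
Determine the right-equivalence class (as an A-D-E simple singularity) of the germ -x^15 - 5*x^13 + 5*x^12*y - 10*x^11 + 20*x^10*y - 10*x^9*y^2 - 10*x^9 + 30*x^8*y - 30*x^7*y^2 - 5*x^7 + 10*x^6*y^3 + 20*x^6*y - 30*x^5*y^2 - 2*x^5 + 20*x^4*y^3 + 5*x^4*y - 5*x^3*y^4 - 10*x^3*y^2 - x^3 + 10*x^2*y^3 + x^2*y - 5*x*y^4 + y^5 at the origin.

D_6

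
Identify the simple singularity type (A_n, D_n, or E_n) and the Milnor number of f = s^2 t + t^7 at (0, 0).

Type D_{8}, Milnor number mu = 8.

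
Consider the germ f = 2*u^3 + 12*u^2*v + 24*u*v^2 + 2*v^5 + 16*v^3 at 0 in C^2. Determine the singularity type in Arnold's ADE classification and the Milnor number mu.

The Hessian of f at 0 is [[0, 0], [0, 0]] with rank 0, so corank 2. A Groebner basis of the Jacobian ideal J(f) in C{u,v} is {v^4, u^2 + 4*u*v + 4*v^2}; counting standard monomials gives mu = 8. Corank 2; j^3 = 2*(u + 2*v)^3 is a perfect cube, so E-series; the 5-jet and mu = 8 give E_8.

Type E_8, Milnor number mu = 8.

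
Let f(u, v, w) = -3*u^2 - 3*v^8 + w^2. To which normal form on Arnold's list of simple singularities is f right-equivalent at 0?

A7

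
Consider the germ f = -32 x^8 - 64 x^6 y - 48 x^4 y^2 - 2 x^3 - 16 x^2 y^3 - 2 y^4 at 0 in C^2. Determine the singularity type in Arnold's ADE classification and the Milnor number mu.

Type E_{6}, Milnor number mu = 6.

The Hessian of f at 0 has rank 0. Corank 2; j^3 = -2*x^3 is a perfect cube, so E-series; the 4-jet and mu = 6 give E_6.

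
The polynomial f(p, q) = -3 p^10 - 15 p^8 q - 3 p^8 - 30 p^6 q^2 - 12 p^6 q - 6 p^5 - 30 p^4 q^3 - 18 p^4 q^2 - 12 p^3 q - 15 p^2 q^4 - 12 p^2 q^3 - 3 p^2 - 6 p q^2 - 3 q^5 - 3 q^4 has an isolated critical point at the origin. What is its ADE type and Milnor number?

The Hessian of f at 0 has rank 1. Corank 1: A-series; mu = 4 gives A_4.

Type A4, Milnor number mu = 4.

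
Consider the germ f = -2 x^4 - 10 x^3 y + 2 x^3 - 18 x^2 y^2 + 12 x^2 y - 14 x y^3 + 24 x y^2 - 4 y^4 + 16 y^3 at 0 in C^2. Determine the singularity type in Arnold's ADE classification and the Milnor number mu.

Type E_{7}, Milnor number mu = 7.

The Hessian of f at 0 is [[0, 0], [0, 0]] with rank 0, so corank 2. A Groebner basis of the Jacobian ideal J(f) in C{x,y} is {3*x^2 + 12*x*y + y^4 + y^3 + 12*y^2, x^3 - 18*x^2 - 72*x*y + 2*y^3 - 72*y^2, x^2*y + 7*x^2 + 28*x*y - 5*y^3/3 + 28*y^2, -2*x^2 + x*y^2 - 8*x*y + 4*y^3/3 - 8*y^2}; counting standard monomials gives mu = 7. Corank 2; j^3 = 2*(x + 2*y)^3 is a perfect cube, so E-series; the 4-jet and mu = 7 give E_7.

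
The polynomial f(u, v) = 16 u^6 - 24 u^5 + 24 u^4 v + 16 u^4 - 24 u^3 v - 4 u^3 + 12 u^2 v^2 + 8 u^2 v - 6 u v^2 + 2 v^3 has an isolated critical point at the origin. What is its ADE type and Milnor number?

The Hessian of f at 0 is [[0, 0], [0, 0]] with rank 0, so corank 2. A Groebner basis of the Jacobian ideal J(f) in C{u,v} is {v^3, u^2 - 3*v^2/2, u*v - 3*v^2/2}; counting standard monomials gives mu = 4. Corank 2; j^3 = -2*(u - v)*(2*u^2 - 2*u*v + v^2) splits into three distinct lines over C (the quadratic factor has nonzero discriminant), so D_4.

Type D_4, Milnor number mu = 4.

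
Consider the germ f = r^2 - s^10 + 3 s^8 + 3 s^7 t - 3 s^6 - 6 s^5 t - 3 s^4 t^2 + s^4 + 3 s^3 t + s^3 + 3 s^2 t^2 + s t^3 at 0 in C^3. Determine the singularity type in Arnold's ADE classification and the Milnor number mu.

Type E_7, Milnor number mu = 7.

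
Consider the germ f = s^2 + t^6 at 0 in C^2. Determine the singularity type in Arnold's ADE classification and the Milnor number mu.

Type A_5, Milnor number mu = 5.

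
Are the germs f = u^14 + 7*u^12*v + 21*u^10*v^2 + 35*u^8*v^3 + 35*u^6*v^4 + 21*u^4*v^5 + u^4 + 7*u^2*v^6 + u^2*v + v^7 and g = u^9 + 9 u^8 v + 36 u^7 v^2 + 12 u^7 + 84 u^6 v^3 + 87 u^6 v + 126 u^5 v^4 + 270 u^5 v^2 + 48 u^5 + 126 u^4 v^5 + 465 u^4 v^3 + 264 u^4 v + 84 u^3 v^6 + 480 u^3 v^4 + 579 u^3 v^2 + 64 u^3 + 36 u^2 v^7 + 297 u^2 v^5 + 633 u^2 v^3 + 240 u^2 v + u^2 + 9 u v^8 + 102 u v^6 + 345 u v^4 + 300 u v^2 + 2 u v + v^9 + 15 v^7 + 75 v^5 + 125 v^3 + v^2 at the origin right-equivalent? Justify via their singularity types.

No.

The Hessian of f at 0 has rank 0. Corank 2; j^3 = u^2*v has shape L^2 M (L != M), so D-series; mu = 8 gives D_8. The Hessian of g at 0 has rank 1. Corank 1: A-series; mu = 2 gives A_2. f is D_8 but g is A_2, hence not right-equivalent.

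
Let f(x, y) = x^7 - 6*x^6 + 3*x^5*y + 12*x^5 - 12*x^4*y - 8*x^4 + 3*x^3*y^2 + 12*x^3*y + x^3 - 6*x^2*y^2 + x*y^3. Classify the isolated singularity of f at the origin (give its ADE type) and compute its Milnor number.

The Hessian of f at 0 is [[0, 0], [0, 0]] with rank 0, so corank 2. A Groebner basis of the Jacobian ideal J(f) in C{x,y} is {3*x^2/4 + y^4 + y^3/4, x^3, x^2*y - x^2/4 - y^3/12, -x^2 + x*y^2 - y^3/3}; counting standard monomials gives mu = 7. Corank 2; j^3 = x^3 is a perfect cube, so E-series; the 4-jet and mu = 7 give E_7.

Type E7, Milnor number mu = 7.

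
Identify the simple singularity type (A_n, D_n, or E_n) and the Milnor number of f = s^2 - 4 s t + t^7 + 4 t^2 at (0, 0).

Type A6, Milnor number mu = 6.

The Hessian of f at 0 has rank 1. Corank 1: A-series; mu = 6 gives A_6.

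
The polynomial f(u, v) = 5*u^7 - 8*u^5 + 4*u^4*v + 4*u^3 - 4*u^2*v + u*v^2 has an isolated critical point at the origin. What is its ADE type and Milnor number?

The Hessian of f at 0 is [[0, 0], [0, 0]] with rank 0, so corank 2. A Groebner basis of the Jacobian ideal J(f) in C{u,v} is {-40*u^2 + u*v^3 + 36*u*v - 8*v^2, -304*u^2/3 + 280*u*v/3 + v^4 - 64*v^2/3, u^3 - 3*u*v^2/4 + v^3/4, u^2*v - u*v^2 + v^3/4}; counting standard monomials gives mu = 8. Corank 2; j^3 = u*(2*u - v)^2 has shape L^2 M (L != M), so D-series; mu = 8 gives D_8.

Type D_{8}, Milnor number mu = 8.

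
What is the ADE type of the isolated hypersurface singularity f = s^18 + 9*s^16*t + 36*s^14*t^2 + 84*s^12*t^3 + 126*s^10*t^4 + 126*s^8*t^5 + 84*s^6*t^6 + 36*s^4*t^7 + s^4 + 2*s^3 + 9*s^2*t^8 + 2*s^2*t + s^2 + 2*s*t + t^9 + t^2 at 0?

A8

The Hessian of f at 0 has rank 1. Corank 1: A-series; mu = 8 gives A_8.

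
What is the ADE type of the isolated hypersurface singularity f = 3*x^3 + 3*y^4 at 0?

E6

The Hessian of f at 0 is [[0, 0], [0, 0]] with rank 0, so corank 2. A Groebner basis of the Jacobian ideal J(f) in C{x,y} is {y^3, x^2}; counting standard monomials gives mu = 6. Corank 2; j^3 = 3*x^3 is a perfect cube, so E-series; the 4-jet and mu = 6 give E_6.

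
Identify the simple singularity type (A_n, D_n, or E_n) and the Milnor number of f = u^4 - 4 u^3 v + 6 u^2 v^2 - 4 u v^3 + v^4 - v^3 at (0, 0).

Type E6, Milnor number mu = 6.

The Hessian of f at 0 has rank 0. Corank 2; j^3 = -v^3 is a perfect cube, so E-series; the 4-jet and mu = 6 give E_6.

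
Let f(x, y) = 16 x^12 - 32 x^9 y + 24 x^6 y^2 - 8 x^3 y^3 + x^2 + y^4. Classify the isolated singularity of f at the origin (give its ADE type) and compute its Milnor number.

Type A_{3}, Milnor number mu = 3.

The Hessian of f at 0 has rank 1. Corank 1: A-series; mu = 3 gives A_3.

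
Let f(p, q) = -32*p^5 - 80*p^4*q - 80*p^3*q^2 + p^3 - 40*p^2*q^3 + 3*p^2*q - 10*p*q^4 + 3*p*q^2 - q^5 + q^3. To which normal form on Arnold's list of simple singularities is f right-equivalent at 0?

E8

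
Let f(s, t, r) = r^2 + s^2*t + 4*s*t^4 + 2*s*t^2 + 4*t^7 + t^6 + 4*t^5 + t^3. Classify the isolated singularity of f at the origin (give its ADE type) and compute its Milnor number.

The Hessian of f at 0 has rank 1. Corank 2; j^3 = t*(s + t)^2 has shape L^2 M (L != M), so D-series; mu = 7 gives D_7.

Type D_{7}, Milnor number mu = 7.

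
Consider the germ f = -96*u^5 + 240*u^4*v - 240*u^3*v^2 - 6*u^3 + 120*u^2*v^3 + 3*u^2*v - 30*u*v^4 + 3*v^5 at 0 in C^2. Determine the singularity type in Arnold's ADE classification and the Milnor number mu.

The Hessian of f at 0 is [[0, 0], [0, 0]] with rank 0, so corank 2. A Groebner basis of the Jacobian ideal J(f) in C{u,v} is {u*v/10 + v^4, u*v^2, u^2 - u*v/2}; counting standard monomials gives mu = 6. Corank 2; j^3 = -3*u^2*(2*u - v) has shape L^2 M (L != M), so D-series; mu = 6 gives D_6.

Type D_6, Milnor number mu = 6.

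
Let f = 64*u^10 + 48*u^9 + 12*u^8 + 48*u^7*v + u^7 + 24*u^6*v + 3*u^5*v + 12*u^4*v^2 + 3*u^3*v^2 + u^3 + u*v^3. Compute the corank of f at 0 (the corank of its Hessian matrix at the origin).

2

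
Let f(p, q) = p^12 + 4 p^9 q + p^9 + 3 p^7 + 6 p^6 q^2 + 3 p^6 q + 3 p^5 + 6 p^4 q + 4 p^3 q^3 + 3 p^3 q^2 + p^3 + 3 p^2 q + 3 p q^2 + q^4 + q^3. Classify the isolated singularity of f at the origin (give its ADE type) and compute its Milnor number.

The Hessian of f at 0 has rank 0. Corank 2; j^3 = (p + q)^3 is a perfect cube, so E-series; the 4-jet and mu = 6 give E_6.

Type E6, Milnor number mu = 6.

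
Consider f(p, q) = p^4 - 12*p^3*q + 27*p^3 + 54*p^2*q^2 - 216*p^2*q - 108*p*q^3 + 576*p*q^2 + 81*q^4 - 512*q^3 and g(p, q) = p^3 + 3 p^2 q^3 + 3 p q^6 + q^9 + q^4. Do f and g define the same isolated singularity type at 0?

The Hessian of f at 0 has rank 0. Corank 2; j^3 = (3*p - 8*q)^3 is a perfect cube, so E-series; the 4-jet and mu = 6 give E_6. The Hessian of g at 0 has rank 0. Corank 2; j^3 = p^3 is a perfect cube, so E-series; the 4-jet and mu = 6 give E_6. Both have type E_6, hence right-equivalent.

Yes.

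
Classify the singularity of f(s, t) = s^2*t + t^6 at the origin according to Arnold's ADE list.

D7

The Hessian of f at 0 has rank 0. Corank 2; j^3 = s^2*t has shape L^2 M (L != M), so D-series; mu = 7 gives D_7.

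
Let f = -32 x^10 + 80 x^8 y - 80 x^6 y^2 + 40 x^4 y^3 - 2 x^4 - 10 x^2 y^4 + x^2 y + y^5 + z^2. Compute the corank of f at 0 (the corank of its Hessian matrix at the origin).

2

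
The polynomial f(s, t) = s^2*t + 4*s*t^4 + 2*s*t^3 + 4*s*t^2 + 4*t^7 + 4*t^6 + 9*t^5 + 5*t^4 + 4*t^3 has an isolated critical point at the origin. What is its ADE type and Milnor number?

Type D5, Milnor number mu = 5.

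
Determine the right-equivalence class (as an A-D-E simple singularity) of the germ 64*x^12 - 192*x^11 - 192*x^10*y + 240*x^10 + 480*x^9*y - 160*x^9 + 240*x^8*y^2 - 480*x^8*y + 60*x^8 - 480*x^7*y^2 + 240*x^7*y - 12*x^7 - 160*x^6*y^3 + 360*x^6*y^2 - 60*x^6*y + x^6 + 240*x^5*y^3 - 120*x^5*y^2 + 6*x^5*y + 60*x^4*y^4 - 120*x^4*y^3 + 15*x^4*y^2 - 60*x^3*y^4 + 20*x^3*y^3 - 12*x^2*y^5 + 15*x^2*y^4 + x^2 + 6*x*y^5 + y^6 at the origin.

The Hessian of f at 0 has rank 1. Corank 1: A-series; mu = 5 gives A_5.

A_{5}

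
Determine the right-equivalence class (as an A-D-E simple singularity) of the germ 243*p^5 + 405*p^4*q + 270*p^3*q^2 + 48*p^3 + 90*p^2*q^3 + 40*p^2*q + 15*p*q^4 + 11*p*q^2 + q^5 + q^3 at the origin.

The Hessian of f at 0 is [[0, 0], [0, 0]] with rank 0, so corank 2. A Groebner basis of the Jacobian ideal J(f) in C{p,q} is {-1024*p*q/15 + q^4 - 256*q^2/15, p*q^2 + q^3/4, p^2 + 7*p*q/12 + q^2/12}; counting standard monomials gives mu = 6. Corank 2; j^3 = (3*p + q)*(4*p + q)^2 has shape L^2 M (L != M), so D-series; mu = 6 gives D_6.

D6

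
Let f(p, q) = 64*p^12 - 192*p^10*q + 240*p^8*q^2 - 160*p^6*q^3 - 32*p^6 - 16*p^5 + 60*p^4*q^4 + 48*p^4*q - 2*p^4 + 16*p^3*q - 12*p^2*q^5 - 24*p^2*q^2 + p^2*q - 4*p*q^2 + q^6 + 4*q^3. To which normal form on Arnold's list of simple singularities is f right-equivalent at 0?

D7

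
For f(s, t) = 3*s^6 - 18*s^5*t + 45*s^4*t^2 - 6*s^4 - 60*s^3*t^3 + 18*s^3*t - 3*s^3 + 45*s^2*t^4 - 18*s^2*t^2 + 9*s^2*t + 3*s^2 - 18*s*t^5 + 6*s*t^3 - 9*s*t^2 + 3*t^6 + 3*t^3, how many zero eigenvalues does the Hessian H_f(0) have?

The Hessian at 0 is [[6, 0], [0, 0]] of rank 1; hence corank 1.

1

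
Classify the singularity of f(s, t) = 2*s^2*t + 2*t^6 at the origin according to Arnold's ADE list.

The Hessian of f at 0 has rank 0. Corank 2; j^3 = 2*s^2*t has shape L^2 M (L != M), so D-series; mu = 7 gives D_7.

D7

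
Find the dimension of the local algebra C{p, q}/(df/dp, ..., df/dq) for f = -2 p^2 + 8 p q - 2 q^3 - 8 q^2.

2

The Hessian of f at 0 is [[-4, 8], [8, -16]] with rank 1, so corank 1. A Groebner basis of the Jacobian ideal J(f) in C{p,q} is {q^2, p - 2*q}; counting standard monomials gives mu = 2. Corank 1: A-series; mu = 2 gives A_2.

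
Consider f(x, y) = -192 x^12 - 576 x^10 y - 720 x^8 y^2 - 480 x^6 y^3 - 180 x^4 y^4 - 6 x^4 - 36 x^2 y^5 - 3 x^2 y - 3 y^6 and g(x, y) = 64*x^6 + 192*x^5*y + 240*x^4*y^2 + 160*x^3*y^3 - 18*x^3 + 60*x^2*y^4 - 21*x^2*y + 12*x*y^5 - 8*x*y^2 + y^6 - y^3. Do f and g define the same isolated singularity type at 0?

Yes.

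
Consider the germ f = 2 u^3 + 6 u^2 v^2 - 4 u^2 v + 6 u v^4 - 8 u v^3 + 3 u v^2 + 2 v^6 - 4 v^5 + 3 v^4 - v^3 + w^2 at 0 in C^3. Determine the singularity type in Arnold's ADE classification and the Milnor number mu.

Type D_{4}, Milnor number mu = 4.

The Hessian of f at 0 is [[0, 0, 0], [0, 0, 0], [0, 0, 2]] with rank 1, so corank 2. A Groebner basis of the Jacobian ideal J(f) in C{u,v,w} is {v^3, u^2 - 3*v^2/2, u*v - 3*v^2/2, w}; counting standard monomials gives mu = 4. Corank 2; j^3 = (u - v)*(2*u^2 - 2*u*v + v^2) splits into three distinct lines over C (the quadratic factor has nonzero discriminant), so D_4.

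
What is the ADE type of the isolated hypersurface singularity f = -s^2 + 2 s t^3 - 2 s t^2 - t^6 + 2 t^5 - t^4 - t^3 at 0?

A2

The Hessian of f at 0 is [[-2, 0], [0, 0]] with rank 1, so corank 1. A Groebner basis of the Jacobian ideal J(f) in C{s,t} is {t^2, s}; counting standard monomials gives mu = 2. Corank 1: A-series; mu = 2 gives A_2.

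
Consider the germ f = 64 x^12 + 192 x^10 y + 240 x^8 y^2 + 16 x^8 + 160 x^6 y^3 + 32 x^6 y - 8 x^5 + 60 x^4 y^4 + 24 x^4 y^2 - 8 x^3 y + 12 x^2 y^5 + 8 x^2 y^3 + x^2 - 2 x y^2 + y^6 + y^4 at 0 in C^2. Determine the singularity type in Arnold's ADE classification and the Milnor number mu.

Type A5, Milnor number mu = 5.

The Hessian of f at 0 is [[2, 0], [0, 0]] with rank 1, so corank 1. A Groebner basis of the Jacobian ideal J(f) in C{x,y} is {x^3, x^2*y, -x + y^2}; counting standard monomials gives mu = 5. Corank 1: A-series; mu = 5 gives A_5.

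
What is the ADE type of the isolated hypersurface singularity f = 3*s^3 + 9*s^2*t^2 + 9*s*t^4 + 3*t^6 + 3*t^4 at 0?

E_6

The Hessian of f at 0 is [[0, 0], [0, 0]] with rank 0, so corank 2. A Groebner basis of the Jacobian ideal J(f) in C{s,t} is {s^3, s^2*t, s^2/2 + s*t^2, t^3}; counting standard monomials gives mu = 6. Corank 2; j^3 = 3*s^3 is a perfect cube, so E-series; the 4-jet and mu = 6 give E_6.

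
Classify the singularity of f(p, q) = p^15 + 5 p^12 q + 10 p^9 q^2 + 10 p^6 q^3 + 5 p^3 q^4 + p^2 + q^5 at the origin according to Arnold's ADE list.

The Hessian of f at 0 has rank 1. Corank 1: A-series; mu = 4 gives A_4.

A4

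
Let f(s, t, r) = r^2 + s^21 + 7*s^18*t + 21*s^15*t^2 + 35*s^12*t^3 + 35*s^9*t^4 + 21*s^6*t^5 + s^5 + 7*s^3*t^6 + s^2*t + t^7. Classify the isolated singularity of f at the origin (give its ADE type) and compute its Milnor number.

Type D_8, Milnor number mu = 8.

The Hessian of f at 0 has rank 1. Corank 2; j^3 = s^2*t has shape L^2 M (L != M), so D-series; mu = 8 gives D_8.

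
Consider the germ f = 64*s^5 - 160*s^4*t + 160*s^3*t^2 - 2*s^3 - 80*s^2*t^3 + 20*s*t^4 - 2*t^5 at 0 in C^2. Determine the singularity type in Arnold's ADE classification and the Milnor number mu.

The Hessian of f at 0 has rank 0. Corank 2; j^3 = -2*s^3 is a perfect cube, so E-series; the 5-jet and mu = 8 give E_8.

Type E_8, Milnor number mu = 8.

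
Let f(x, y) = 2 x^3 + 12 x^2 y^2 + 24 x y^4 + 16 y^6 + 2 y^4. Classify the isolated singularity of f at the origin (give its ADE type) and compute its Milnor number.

The Hessian of f at 0 has rank 0. Corank 2; j^3 = 2*x^3 is a perfect cube, so E-series; the 4-jet and mu = 6 give E_6.

Type E6, Milnor number mu = 6.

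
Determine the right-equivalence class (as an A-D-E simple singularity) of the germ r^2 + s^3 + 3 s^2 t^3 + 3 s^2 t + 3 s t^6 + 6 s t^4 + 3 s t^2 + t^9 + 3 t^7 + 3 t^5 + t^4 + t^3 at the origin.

E_6

The Hessian of f at 0 has rank 1. Corank 2; j^3 = (s + t)^3 is a perfect cube, so E-series; the 4-jet and mu = 6 give E_6.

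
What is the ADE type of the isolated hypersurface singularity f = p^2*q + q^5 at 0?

The Hessian of f at 0 has rank 0. Corank 2; j^3 = p^2*q has shape L^2 M (L != M), so D-series; mu = 6 gives D_6.

D_6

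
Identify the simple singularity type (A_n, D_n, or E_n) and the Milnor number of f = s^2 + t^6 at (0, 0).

The Hessian of f at 0 has rank 1. Corank 1: A-series; mu = 5 gives A_5.

Type A5, Milnor number mu = 5.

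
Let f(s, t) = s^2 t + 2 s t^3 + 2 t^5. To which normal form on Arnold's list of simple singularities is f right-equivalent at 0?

D_{6}

The Hessian of f at 0 has rank 0. Corank 2; j^3 = s^2*t has shape L^2 M (L != M), so D-series; mu = 6 gives D_6.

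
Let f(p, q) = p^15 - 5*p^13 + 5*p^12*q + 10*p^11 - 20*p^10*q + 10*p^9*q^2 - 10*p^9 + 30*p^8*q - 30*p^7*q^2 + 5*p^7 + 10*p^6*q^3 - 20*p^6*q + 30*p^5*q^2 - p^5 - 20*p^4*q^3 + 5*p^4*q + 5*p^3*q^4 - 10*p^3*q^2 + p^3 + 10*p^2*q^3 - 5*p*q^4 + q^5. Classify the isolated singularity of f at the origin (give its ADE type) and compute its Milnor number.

The Hessian of f at 0 has rank 0. Corank 2; j^3 = p^3 is a perfect cube, so E-series; the 5-jet and mu = 8 give E_8.

Type E_{8}, Milnor number mu = 8.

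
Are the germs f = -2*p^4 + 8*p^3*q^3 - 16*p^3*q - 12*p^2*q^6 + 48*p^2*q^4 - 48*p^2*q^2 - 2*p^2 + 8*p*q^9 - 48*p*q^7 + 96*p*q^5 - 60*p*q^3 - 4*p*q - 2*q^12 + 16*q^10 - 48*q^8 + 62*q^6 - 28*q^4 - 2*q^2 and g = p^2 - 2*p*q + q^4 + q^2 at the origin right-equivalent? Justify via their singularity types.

The Hessian of f at 0 is [[-4, -4], [-4, -4]] with rank 1, so corank 1. A Groebner basis of the Jacobian ideal J(f) in C{p,q} is {q^3, p + q}; counting standard monomials gives mu = 3. Corank 1: A-series; mu = 3 gives A_3. The Hessian of g at 0 is [[2, -2], [-2, 2]] with rank 1, so corank 1. A Groebner basis of the Jacobian ideal J(g) in C{p,q} is {q^3, p - q}; counting standard monomials gives mu = 3. Corank 1: A-series; mu = 3 gives A_3. Both have type A_3, hence right-equivalent.

Yes.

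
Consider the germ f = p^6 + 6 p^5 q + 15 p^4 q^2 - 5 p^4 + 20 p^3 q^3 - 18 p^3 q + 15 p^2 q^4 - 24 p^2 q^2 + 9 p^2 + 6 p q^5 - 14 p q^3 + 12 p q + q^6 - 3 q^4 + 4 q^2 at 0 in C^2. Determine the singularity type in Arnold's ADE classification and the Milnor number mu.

Type A_3, Milnor number mu = 3.

The Hessian of f at 0 is [[18, 12], [12, 8]] with rank 1, so corank 1. A Groebner basis of the Jacobian ideal J(f) in C{p,q} is {q^3, p + 2*q/3}; counting standard monomials gives mu = 3. Corank 1: A-series; mu = 3 gives A_3.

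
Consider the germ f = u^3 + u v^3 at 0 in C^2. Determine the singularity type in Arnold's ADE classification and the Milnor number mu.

The Hessian of f at 0 is [[0, 0], [0, 0]] with rank 0, so corank 2. A Groebner basis of the Jacobian ideal J(f) in C{u,v} is {u^3, u*v^2, 3*u^2 + v^3}; counting standard monomials gives mu = 7. Corank 2; j^3 = u^3 is a perfect cube, so E-series; the 4-jet and mu = 7 give E_7.

Type E_{7}, Milnor number mu = 7.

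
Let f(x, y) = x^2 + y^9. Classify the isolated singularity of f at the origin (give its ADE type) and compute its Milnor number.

Type A_{8}, Milnor number mu = 8.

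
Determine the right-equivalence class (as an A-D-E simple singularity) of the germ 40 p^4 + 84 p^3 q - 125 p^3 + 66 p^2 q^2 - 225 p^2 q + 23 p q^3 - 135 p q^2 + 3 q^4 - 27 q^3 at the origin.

E7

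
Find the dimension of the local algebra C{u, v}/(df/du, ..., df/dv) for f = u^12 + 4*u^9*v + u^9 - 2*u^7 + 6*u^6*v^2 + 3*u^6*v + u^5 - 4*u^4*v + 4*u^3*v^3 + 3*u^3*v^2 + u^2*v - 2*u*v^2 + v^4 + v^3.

5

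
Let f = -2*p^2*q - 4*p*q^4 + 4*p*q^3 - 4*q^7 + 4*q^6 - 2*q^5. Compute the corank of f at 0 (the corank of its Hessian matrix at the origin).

The Hessian at 0 is [[0, 0], [0, 0]] of rank 0; hence corank 2.

2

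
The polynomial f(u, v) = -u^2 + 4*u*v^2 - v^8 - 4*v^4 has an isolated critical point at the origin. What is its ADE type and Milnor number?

Type A_{7}, Milnor number mu = 7.

The Hessian of f at 0 has rank 1. Corank 1: A-series; mu = 7 gives A_7.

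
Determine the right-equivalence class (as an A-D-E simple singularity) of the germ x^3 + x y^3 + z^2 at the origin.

E_7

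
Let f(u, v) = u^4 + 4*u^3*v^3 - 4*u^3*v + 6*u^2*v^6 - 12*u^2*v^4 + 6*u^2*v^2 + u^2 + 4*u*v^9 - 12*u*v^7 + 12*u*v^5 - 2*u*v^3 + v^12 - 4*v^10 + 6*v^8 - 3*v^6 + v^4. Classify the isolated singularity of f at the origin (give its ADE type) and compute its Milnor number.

Type A_{3}, Milnor number mu = 3.

The Hessian of f at 0 has rank 1. Corank 1: A-series; mu = 3 gives A_3.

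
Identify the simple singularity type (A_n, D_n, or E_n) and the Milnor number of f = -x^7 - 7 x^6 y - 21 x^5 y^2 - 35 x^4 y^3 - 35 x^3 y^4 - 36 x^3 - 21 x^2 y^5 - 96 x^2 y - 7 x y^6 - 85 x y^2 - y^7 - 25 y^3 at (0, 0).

Type D_{8}, Milnor number mu = 8.

The Hessian of f at 0 is [[0, 0], [0, 0]] with rank 0, so corank 2. A Groebner basis of the Jacobian ideal J(f) in C{x,y} is {-279936*x*y/7 + y^6 - 233280*y^2/7, x*y^2 + 5*y^3/6, x^2 + 11*x*y/6 + 5*y^2/6}; counting standard monomials gives mu = 8. Corank 2; j^3 = -(x + y)*(6*x + 5*y)^2 has shape L^2 M (L != M), so D-series; mu = 8 gives D_8.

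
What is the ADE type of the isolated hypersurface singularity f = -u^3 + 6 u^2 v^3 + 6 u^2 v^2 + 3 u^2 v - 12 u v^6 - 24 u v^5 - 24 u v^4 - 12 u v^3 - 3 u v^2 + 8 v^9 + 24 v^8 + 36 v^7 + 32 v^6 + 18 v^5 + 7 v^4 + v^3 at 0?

E6

The Hessian of f at 0 has rank 0. Corank 2; j^3 = -(u - v)^3 is a perfect cube, so E-series; the 4-jet and mu = 6 give E_6.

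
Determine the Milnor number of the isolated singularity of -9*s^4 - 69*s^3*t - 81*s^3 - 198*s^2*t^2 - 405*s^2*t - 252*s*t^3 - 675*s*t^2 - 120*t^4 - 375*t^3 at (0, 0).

7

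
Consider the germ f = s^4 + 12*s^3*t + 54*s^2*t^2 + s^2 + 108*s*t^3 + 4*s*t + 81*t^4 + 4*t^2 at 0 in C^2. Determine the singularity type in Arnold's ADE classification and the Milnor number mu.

Type A_3, Milnor number mu = 3.

The Hessian of f at 0 is [[2, 4], [4, 8]] with rank 1, so corank 1. A Groebner basis of the Jacobian ideal J(f) in C{s,t} is {t^3, s + 2*t}; counting standard monomials gives mu = 3. Corank 1: A-series; mu = 3 gives A_3.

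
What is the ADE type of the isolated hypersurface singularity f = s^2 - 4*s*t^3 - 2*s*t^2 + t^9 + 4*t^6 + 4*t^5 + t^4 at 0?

A_{8}

The Hessian of f at 0 is [[2, 0], [0, 0]] with rank 1, so corank 1. A Groebner basis of the Jacobian ideal J(f) in C{s,t} is {s^2*t^2 - s^2*t + 3*s^2/4 - s*t^2 + s*t/8 - s/16 + t^2/16, s^3 - 3*s^2*t/2 + 5*s^2/4 - 7*s*t^2/4 + s*t/4 - s/8 + t^2/8, -s/2 + t^3 + t^2/2}; counting standard monomials gives mu = 8. Corank 1: A-series; mu = 8 gives A_8.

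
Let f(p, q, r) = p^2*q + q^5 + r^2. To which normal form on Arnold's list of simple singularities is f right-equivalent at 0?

The Hessian of f at 0 has rank 1. Corank 2; j^3 = p^2*q has shape L^2 M (L != M), so D-series; mu = 6 gives D_6.

D_6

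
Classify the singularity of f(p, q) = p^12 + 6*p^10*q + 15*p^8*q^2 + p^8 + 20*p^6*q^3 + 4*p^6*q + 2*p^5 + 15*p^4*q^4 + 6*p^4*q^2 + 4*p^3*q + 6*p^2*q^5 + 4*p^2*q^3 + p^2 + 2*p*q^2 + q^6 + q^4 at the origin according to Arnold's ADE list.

A5

The Hessian of f at 0 has rank 1. Corank 1: A-series; mu = 5 gives A_5.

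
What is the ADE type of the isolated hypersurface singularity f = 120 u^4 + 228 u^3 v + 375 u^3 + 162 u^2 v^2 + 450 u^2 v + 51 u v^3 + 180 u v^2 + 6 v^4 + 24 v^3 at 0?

E_7

The Hessian of f at 0 is [[0, 0], [0, 0]] with rank 0, so corank 2. A Groebner basis of the Jacobian ideal J(f) in C{u,v} is {1171875*u^2/4 + 234375*u*v + v^4 + 125*v^3/4 + 46875*v^2, u^3 + 675*u^2/2 + 270*u*v + v^3/10 + 54*v^2, u^2*v - 2125*u^2/4 - 425*u*v - 13*v^3/60 - 85*v^2, 625*u^2 + u*v^2 + 500*u*v + 7*v^3/15 + 100*v^2}; counting standard monomials gives mu = 7. Corank 2; j^3 = 3*(5*u + 2*v)^3 is a perfect cube, so E-series; the 4-jet and mu = 7 give E_7.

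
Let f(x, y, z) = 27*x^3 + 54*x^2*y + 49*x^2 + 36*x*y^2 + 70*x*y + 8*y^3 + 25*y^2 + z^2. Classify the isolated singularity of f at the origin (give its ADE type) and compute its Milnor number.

The Hessian of f at 0 is [[98, 70, 0], [70, 50, 0], [0, 0, 2]] with rank 2, so corank 1. A Groebner basis of the Jacobian ideal J(f) in C{x,y,z} is {y^2, x + 5*y/7, z}; counting standard monomials gives mu = 2. Corank 1: A-series; mu = 2 gives A_2.

Type A_2, Milnor number mu = 2.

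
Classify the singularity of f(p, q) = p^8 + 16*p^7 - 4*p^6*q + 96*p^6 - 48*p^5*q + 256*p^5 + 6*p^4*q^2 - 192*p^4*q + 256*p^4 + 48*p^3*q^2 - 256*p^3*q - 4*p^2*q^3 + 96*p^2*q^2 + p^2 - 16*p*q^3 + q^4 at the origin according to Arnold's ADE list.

A_{3}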